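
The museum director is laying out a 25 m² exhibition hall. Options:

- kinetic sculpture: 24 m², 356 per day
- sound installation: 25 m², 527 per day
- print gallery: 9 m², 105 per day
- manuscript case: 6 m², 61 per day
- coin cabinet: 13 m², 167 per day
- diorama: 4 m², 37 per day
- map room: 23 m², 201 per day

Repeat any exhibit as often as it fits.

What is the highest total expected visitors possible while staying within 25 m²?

Sound installation uses 25 of the 25 m² and totals 527.

527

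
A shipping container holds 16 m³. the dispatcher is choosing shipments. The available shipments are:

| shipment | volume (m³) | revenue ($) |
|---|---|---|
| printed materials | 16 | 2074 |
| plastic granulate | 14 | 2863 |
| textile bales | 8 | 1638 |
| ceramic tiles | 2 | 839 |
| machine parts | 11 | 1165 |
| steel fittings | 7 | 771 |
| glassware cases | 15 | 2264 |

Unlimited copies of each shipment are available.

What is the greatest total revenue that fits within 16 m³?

6712

8×ceramic tiles uses 16 of the 16 m³ and totals 6712.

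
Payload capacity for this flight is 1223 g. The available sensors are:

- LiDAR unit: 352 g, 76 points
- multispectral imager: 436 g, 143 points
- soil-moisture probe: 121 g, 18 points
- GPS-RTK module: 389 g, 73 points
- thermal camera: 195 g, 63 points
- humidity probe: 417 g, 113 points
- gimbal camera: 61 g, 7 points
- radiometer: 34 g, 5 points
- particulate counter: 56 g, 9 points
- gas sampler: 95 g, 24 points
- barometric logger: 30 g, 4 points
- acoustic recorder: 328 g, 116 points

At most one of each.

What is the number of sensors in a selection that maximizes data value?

4

The maximum data value within 1223 g is 377.
For example multispectral imager + humidity probe + radiometer + acoustic recorder achieves it, using 1215 g.
Every optimal selection uses 4 sensors.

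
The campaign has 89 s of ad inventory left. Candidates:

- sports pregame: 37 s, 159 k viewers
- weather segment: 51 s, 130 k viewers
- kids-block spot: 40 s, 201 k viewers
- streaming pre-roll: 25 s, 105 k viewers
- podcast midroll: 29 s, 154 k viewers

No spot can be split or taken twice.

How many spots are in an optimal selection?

Best achievable expected reach is 360.
sports pregame + kids-block spot hits 360 at 77 s.
Any selection reaching 360 contains exactly 2 spots.

2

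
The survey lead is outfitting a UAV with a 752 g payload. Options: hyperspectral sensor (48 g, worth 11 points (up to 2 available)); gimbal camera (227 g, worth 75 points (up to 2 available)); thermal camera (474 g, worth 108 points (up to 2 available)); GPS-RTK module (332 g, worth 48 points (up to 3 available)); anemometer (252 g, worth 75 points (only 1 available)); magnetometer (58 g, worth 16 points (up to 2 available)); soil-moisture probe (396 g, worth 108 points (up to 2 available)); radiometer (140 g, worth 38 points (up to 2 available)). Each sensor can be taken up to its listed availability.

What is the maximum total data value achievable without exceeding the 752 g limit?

Density check — gimbal camera 0.33, anemometer 0.30, magnetometer 0.28 are the best per g.
Greedy by ratio would take 2×gimbal camera + anemometer: 706 g used, total 225.
Replace anemometer with 2×radiometer: the trade gains 1 net, giving 226 at 734 g.
No other feasible combination exceeds 226.

226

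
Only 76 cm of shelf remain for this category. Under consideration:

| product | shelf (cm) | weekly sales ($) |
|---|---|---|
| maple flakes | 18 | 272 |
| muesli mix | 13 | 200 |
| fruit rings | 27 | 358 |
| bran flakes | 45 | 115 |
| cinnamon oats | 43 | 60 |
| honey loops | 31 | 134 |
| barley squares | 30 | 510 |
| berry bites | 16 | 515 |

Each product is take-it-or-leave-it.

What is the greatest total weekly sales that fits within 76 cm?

1383

The ratio heuristic lands on muesli mix + barley squares + berry bites (1225) but leaves 17 cm idle.
The 13 cm tied up in muesli mix is better spent on fruit rings — total rises to 1383 (73 cm).
Next best is maple flakes + muesli mix + fruit rings + berry bites at 1345 (74 cm) — short by 38.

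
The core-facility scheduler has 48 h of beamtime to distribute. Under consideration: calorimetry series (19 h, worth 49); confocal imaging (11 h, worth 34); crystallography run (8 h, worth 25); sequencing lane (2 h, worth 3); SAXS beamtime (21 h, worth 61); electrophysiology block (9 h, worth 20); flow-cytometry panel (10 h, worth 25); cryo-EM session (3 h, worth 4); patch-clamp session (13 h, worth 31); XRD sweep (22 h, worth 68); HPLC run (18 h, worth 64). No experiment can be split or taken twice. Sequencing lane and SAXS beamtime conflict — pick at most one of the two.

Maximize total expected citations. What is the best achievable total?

Greedy by ratio would take confocal imaging + crystallography run + flow-cytometry panel + HPLC run: 47 h used, total 148.
Dropping confocal imaging and flow-cytometry panel frees 21 h; slotting in XRD sweep (22 h) lifts the total to 157 at 48 h.
An exhaustive check of the 2048 subsets confirms 157.

157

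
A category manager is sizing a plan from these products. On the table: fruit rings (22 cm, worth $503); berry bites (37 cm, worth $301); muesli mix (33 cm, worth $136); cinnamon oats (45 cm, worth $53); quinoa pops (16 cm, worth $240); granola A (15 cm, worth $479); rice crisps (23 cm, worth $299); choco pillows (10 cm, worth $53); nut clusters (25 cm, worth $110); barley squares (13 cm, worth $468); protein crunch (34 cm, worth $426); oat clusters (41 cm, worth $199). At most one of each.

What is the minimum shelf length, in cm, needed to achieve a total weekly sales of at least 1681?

66

Minimise cm subject to total weekly sales ≥ 1681.
Taking fruit rings + quinoa pops + granola A + barley squares gives 1690 (≥ 1681) for 66 cm.
No combination under 66 cm hits 1681.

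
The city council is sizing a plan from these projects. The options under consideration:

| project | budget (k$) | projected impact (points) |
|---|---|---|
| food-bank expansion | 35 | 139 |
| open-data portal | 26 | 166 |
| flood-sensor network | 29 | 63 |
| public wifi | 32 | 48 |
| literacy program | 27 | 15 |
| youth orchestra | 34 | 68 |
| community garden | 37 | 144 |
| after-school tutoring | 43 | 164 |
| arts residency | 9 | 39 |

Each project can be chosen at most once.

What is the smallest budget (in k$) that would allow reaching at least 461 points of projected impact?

Minimise k$ subject to total projected impact ≥ 461.
Taking food-bank expansion + open-data portal + after-school tutoring gives 469 (≥ 461) for 104 k$.
Below 104 k$ the best achievable stays under 461.

104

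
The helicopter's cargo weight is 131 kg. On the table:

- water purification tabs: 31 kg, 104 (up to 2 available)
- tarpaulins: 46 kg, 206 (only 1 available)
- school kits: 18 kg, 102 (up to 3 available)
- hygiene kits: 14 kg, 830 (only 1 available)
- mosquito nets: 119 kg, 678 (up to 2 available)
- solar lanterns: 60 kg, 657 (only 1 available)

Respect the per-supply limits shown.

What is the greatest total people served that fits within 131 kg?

Density check — hygiene kits 59.29, solar lanterns 10.95, mosquito nets 5.70 are the best per kg.
Taking 3×school kits + hygiene kits + solar lanterns: 128 kg used, 1793 in people served.
The spare 3 kg is too small for any remaining supply, and no exchange beats 1793.

1793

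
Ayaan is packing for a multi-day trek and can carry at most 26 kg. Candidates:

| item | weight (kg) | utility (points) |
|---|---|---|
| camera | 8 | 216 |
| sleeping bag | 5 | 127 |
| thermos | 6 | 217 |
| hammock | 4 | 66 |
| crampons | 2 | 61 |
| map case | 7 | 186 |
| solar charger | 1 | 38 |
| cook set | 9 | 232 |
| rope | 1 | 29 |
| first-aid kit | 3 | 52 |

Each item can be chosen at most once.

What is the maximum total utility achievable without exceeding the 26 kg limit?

764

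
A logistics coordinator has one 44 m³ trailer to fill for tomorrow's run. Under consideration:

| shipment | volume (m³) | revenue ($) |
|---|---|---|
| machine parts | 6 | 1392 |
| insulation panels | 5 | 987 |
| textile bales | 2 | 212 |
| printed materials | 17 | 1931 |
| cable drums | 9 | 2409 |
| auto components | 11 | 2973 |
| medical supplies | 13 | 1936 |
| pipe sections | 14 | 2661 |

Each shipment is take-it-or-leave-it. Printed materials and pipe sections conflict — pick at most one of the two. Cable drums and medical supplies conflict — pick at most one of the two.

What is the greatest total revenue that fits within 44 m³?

9647

Best packing: machine parts + textile bales + cable drums + auto components + pipe sections — 42 m³, 9647 total.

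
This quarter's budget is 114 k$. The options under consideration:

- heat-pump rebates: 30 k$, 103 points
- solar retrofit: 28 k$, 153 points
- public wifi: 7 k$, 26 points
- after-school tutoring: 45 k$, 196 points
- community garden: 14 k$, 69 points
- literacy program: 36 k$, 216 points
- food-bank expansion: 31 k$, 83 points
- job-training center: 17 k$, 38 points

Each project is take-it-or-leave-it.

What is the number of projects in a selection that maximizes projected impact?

The maximum projected impact within 114 k$ is 565.
For example solar retrofit + after-school tutoring + literacy program achieves it, using 109 k$.
Every optimal selection uses 3 projects.

3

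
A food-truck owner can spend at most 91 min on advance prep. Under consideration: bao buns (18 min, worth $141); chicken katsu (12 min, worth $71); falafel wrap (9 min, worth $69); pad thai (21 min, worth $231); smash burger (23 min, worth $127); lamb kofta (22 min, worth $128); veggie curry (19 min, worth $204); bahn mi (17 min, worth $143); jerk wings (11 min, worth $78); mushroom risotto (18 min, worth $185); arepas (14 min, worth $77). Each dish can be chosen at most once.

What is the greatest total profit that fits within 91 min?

Taking the top-ratio dishes first gives falafel wrap + pad thai + veggie curry + bahn mi + mushroom risotto for 832 (84 min).
Replace falafel wrap with jerk wings: the trade gains 9 net, giving 841 at 86 min.
No other feasible combination exceeds 841.

841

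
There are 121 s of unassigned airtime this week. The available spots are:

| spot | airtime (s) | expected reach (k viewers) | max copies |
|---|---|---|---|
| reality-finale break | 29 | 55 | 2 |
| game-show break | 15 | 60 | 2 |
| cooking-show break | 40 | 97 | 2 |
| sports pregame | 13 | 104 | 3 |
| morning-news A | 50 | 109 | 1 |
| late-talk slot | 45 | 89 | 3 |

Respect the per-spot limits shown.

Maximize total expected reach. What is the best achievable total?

By expected reach per s: sports pregame 8.00, game-show break 4.00, cooking-show break 2.42 lead.
Greedy by ratio would take 2×game-show break + cooking-show break + 3×sports pregame: 109 s used, total 529.
Replace cooking-show break with morning-news A: the trade gains 12 net, giving 541 at 119 s.
That's the maximum — no swap from here does better than 541.

541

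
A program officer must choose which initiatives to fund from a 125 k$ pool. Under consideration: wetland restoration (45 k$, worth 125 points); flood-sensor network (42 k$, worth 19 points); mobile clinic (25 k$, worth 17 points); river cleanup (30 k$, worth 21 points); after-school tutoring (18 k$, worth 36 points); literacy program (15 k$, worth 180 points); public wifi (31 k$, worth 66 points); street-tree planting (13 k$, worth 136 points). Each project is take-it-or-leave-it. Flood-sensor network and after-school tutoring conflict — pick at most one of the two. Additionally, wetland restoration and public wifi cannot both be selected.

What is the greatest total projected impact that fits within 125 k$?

498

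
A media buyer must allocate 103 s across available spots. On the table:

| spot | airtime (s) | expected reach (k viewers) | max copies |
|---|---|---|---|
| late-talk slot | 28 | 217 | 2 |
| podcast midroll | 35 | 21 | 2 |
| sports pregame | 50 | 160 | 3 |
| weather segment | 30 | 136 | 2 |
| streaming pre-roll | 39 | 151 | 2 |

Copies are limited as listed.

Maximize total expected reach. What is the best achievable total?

Ranking by ratio (expected reach/s): late-talk slot 7.75, weather segment 4.53, streaming pre-roll 3.87, sports pregame 3.20.
The ratio heuristic lands on 2×late-talk slot + weather segment (570) but leaves 17 s idle.
Replace weather segment with streaming pre-roll: the trade gains 15 net, giving 585 at 95 s.

585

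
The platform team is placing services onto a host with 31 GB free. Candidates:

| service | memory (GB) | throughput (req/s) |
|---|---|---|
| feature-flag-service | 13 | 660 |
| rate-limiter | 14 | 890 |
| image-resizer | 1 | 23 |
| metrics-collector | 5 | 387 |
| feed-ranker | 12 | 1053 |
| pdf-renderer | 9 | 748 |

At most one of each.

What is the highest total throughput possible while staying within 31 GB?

Ranking by ratio (throughput/GB): feed-ranker 87.75, pdf-renderer 83.11, metrics-collector 77.40, rate-limiter 63.57.
A density-first pass picks image-resizer + metrics-collector + feed-ranker + pdf-renderer — 2211 at 27 GB.
Dropping image-resizer and pdf-renderer frees 10 GB; slotting in rate-limiter (14 GB) lifts the total to 2330 at 31 GB.
Next best is image-resizer + metrics-collector + feed-ranker + pdf-renderer at 2211 (27 GB) — short by 119.

2330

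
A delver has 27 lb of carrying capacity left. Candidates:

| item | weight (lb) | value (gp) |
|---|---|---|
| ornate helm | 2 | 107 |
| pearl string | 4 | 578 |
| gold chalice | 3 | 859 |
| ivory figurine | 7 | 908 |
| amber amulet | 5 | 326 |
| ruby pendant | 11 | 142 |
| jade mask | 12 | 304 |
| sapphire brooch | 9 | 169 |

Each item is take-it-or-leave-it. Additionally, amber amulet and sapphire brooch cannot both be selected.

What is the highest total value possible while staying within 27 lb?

2778

The ratio ordering already packs tightly: ornate helm + pearl string + gold chalice + ivory figurine + amber amulet, 21 lb, 2778.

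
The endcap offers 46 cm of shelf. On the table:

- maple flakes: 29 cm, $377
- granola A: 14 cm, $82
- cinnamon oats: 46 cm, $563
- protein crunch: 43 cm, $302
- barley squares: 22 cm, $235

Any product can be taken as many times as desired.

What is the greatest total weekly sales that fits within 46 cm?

563

By weekly sales per cm: maple flakes 13.00, cinnamon oats 12.24, barley squares 10.68 lead.
Filling by ratio: maple flakes + granola A for 459, with 3 cm left unused.
Dropping maple flakes and granola A frees 43 cm; slotting in cinnamon oats (46 cm) lifts the total to 563 at 46 cm.
That's the maximum — no swap from here does better than 563.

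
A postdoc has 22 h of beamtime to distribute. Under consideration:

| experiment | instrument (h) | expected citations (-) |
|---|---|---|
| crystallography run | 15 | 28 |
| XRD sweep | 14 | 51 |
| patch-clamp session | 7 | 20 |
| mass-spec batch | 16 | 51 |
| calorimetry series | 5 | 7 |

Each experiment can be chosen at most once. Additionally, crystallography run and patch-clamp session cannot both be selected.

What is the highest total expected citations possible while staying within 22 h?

71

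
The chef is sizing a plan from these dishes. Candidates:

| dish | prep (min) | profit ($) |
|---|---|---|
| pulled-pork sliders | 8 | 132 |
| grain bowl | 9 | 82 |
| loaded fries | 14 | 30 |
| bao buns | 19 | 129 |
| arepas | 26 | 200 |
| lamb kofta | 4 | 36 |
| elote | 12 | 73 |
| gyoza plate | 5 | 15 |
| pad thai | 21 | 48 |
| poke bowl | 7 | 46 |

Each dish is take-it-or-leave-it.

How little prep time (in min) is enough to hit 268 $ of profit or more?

28

Need the lightest bundle worth ≥ 268.
pulled-pork sliders + grain bowl + lamb kofta + poke bowl reaches 296 using 28 min.
No combination under 28 min hits 268.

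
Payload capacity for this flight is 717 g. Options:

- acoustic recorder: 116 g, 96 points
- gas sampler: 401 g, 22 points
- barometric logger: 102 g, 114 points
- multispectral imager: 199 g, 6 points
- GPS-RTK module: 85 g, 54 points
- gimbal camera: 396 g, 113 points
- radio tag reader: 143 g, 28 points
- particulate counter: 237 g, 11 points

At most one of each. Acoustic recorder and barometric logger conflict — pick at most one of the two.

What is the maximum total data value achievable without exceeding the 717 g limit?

281

By data value per g: barometric logger 1.12, acoustic recorder 0.83, GPS-RTK module 0.64, gimbal camera 0.29 lead.
Taking barometric logger + GPS-RTK module + gimbal camera: 583 g used, 281 in data value.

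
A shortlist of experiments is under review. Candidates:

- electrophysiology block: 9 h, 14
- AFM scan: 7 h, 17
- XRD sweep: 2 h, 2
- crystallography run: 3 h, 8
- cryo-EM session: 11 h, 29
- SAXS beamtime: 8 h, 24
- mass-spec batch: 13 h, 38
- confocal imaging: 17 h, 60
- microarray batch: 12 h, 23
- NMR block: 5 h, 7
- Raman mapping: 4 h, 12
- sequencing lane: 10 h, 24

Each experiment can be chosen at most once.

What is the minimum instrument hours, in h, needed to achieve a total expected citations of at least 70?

Minimise h subject to total expected citations ≥ 70.
confocal imaging + Raman mapping reaches 72 using 21 h.
No combination under 21 h hits 70.

21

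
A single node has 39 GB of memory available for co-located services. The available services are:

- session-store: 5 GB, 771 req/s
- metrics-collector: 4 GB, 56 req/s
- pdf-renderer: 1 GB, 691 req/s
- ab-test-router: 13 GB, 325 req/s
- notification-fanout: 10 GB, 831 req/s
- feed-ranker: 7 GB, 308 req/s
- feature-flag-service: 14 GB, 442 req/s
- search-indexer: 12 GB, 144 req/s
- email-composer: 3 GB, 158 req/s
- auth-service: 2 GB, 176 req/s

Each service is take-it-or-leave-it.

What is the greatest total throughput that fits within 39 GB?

Filling by ratio: session-store + metrics-collector + pdf-renderer + notification-fanout + feed-ranker + email-composer + auth-service for 2991, with 7 GB left unused.
Dropping metrics-collector and email-composer frees 7 GB; slotting in feature-flag-service (14 GB) lifts the total to 3219 at 39 GB.

3219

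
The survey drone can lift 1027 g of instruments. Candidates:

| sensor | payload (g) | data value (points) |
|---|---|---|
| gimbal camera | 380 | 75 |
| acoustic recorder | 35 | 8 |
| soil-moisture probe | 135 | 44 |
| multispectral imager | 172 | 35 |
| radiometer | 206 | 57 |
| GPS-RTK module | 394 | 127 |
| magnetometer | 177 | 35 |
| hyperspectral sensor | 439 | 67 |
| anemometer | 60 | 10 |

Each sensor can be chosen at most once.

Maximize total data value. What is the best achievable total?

Best packing: acoustic recorder + soil-moisture probe + multispectral imager + radiometer + GPS-RTK module + anemometer — 1002 g, 281 total.
Acoustic recorder + soil-moisture probe + radiometer + GPS-RTK module + magnetometer + anemometer (1007 g) also reaches 281 — a tie, but nothing goes higher.

281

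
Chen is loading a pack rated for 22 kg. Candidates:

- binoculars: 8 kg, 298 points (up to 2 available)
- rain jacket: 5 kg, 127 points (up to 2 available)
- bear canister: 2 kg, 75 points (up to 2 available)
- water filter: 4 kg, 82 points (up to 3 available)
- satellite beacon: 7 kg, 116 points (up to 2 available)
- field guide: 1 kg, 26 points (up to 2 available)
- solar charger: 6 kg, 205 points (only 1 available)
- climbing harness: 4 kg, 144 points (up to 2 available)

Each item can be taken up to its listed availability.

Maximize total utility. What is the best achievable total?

By utility per kg: bear canister 37.50, binoculars 37.25, climbing harness 36.00 lead.
A density-first pass picks 2×binoculars + 2×bear canister + 2×field guide — 798 at 22 kg.
Dropping bear canister and 2×field guide frees 4 kg; slotting in climbing harness (4 kg) lifts the total to 815 at 22 kg.
Nothing else within 22 kg beats 815.

815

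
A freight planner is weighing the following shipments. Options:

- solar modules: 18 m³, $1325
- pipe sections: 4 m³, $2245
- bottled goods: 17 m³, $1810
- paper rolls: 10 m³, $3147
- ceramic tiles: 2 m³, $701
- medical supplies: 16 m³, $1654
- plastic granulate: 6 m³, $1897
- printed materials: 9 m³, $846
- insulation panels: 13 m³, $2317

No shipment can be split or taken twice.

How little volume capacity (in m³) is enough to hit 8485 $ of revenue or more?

31

Minimise m³ subject to total revenue ≥ 8485.
Taking pipe sections + paper rolls + ceramic tiles + plastic granulate + printed materials gives 8836 (≥ 8485) for 31 m³.
No combination under 31 m³ hits 8485.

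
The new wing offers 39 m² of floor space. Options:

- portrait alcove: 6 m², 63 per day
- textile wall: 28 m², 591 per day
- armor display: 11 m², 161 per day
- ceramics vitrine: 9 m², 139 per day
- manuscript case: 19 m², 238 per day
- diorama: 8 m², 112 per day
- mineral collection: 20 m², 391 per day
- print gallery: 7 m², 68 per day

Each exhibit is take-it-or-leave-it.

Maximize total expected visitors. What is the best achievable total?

Ranking by ratio (expected visitors/m²): textile wall 21.11, mineral collection 19.55, ceramics vitrine 15.44.
The ratio heuristic lands on textile wall + ceramics vitrine (730) but leaves 2 m² idle.
Dropping ceramics vitrine frees 9 m²; slotting in armor display (11 m²) lifts the total to 752 at 39 m².
Next best is textile wall + ceramics vitrine at 730 (37 m²) — short by 22.

752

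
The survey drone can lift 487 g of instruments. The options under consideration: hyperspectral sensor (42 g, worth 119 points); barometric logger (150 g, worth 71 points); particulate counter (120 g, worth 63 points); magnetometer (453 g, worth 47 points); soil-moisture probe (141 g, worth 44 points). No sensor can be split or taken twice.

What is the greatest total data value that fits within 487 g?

297

Taking hyperspectral sensor + barometric logger + particulate counter + soil-moisture probe: 453 g used, 297 in data value.
Every other selection either busts 487 g or fails to beat 297.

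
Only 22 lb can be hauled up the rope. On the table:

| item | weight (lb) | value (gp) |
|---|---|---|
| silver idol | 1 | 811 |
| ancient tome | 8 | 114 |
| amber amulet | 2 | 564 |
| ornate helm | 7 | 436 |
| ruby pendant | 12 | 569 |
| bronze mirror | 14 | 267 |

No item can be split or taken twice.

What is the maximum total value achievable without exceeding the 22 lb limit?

Ranking by ratio (value/lb): silver idol 811.00, amber amulet 282.00, ornate helm 62.29, ruby pendant 47.42.
Taking silver idol + amber amulet + ornate helm + ruby pendant: 22 lb used, 2380 in value.
Every other selection either busts 22 lb or fails to beat 2380.

2380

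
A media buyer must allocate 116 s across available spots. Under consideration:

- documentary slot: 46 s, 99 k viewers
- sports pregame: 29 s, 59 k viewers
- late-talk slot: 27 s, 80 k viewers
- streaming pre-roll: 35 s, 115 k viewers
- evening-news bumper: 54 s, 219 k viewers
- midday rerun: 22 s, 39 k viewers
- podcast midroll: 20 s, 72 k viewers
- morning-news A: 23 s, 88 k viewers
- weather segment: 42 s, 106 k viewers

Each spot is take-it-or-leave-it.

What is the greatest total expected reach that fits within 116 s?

By expected reach per s: evening-news bumper 4.06, morning-news A 3.83, podcast midroll 3.60, streaming pre-roll 3.29 lead.
The ratio heuristic lands on evening-news bumper + podcast midroll + morning-news A (379) but leaves 19 s idle.
Replace podcast midroll with streaming pre-roll: the trade gains 43 net, giving 422 at 112 s.
Runner-up late-talk slot + streaming pre-roll + evening-news bumper tops out at 414.

422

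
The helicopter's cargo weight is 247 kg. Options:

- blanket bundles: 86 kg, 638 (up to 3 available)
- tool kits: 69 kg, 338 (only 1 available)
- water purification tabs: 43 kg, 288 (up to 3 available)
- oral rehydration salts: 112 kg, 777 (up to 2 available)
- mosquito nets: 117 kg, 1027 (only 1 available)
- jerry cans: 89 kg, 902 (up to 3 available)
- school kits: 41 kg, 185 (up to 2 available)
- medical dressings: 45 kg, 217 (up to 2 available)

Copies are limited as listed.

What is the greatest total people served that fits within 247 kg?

Taking the top-ratio supplies first gives water purification tabs + 2×jerry cans for 2092 (221 kg).
The 43 kg tied up in water purification tabs is better spent on tool kits — total rises to 2142 (247 kg).
Every other selection either busts 247 kg or exceeds an availability limit or fails to beat 2142.

2142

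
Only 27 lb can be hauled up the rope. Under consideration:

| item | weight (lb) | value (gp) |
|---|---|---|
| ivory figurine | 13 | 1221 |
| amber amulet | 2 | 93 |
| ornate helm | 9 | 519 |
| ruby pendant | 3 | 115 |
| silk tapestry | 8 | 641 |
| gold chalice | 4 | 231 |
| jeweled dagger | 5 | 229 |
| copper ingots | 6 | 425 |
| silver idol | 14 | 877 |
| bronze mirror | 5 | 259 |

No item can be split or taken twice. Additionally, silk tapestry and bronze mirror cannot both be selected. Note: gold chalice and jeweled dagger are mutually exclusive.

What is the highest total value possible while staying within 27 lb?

2287

Ranking by ratio (value/lb): ivory figurine 93.92, silk tapestry 80.12, copper ingots 70.83, silver idol 62.64.
Ivory figurine + silk tapestry + copper ingots uses 27 of the 27 lb and totals 2287.
An exhaustive check of the 1024 subsets confirms 2287.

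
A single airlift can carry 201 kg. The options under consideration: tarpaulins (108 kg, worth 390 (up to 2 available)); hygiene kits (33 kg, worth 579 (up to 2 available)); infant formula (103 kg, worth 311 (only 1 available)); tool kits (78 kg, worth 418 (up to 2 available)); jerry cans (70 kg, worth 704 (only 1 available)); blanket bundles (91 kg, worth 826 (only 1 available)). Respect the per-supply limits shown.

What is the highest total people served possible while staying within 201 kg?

2109

Ranking by ratio (people served/kg): hygiene kits 17.55, jerry cans 10.06, blanket bundles 9.08.
Taking the top-ratio supplies first gives 2×hygiene kits + jerry cans for 1862 (136 kg).
Replace hygiene kits with blanket bundles: the trade gains 247 net, giving 2109 at 194 kg.
The spare 7 kg is too small for any remaining supply, and no exchange beats 2109.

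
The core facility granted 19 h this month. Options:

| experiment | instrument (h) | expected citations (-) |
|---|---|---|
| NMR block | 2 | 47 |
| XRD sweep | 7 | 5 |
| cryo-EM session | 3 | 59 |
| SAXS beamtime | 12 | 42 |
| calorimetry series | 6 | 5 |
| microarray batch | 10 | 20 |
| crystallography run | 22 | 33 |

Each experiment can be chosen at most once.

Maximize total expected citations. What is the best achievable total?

148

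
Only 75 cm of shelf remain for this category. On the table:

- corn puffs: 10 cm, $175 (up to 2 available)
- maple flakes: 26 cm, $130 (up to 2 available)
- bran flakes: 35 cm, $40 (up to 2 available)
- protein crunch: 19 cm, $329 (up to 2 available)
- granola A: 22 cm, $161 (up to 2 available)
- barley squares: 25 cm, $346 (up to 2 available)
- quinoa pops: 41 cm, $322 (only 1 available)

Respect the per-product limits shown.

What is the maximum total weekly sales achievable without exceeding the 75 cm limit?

Density check — corn puffs 17.50, protein crunch 17.32, barley squares 13.84, quinoa pops 7.85 are the best per cm.
Filling by ratio: 2×corn puffs + 2×protein crunch for 1008, with 17 cm left unused.
Replace corn puffs with barley squares: the trade gains 171 net, giving 1179 at 73 cm.
Every other selection either busts 75 cm or exceeds an availability limit or fails to beat 1179.

1179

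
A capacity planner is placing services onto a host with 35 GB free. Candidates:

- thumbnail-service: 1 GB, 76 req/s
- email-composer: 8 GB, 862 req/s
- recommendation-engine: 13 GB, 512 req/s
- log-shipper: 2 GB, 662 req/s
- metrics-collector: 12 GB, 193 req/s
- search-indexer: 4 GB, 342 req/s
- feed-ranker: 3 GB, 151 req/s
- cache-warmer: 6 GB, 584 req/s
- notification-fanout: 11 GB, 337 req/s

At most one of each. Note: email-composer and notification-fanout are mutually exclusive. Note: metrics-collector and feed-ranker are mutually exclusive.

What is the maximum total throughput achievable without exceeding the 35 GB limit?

Taking thumbnail-service + email-composer + recommendation-engine + log-shipper + search-indexer + cache-warmer: 34 GB used, 3038 in throughput.

3038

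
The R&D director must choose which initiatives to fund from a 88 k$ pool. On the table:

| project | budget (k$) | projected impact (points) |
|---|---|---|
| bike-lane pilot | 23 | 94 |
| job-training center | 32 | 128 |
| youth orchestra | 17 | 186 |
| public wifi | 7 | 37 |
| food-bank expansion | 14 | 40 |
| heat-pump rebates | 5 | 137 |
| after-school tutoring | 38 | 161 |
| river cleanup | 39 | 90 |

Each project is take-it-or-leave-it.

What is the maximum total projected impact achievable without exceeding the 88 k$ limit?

Filling by ratio: youth orchestra + public wifi + food-bank expansion + heat-pump rebates + after-school tutoring for 561, with 7 k$ left unused.
Replace food-bank expansion and after-school tutoring with bike-lane pilot + job-training center: the trade gains 21 net, giving 582 at 84 k$.
No other feasible combination exceeds 582.

582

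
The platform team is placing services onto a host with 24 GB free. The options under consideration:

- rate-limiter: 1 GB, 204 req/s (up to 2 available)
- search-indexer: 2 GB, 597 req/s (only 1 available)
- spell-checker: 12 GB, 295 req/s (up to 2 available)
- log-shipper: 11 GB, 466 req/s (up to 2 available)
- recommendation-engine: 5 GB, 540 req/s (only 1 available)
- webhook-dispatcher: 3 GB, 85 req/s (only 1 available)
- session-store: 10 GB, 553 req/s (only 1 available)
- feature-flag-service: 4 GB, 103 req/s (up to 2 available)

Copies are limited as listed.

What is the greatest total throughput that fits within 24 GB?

2201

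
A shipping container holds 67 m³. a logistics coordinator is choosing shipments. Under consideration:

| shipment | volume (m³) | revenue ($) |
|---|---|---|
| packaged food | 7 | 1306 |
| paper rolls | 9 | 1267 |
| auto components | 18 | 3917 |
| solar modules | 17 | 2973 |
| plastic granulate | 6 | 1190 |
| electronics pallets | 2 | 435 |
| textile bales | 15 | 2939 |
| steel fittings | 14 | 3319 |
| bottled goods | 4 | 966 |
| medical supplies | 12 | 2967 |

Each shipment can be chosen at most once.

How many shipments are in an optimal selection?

6

Optimal total is 14767.
For example auto components + plastic granulate + electronics pallets + textile bales + steel fittings + medical supplies achieves it, using 67 m³.
All optima have 6 shipments.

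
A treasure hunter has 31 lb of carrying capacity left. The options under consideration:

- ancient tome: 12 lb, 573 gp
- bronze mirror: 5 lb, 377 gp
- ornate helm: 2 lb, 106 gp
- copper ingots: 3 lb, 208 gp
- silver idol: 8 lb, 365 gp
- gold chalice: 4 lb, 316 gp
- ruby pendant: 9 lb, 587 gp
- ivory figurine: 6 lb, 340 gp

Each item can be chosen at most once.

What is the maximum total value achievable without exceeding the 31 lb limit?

1959

Filling by ratio: bronze mirror + ornate helm + copper ingots + gold chalice + ruby pendant + ivory figurine for 1934, with 2 lb left unused.
Replace ivory figurine with silver idol: the trade gains 25 net, giving 1959 at 31 lb.
The closest alternative, bronze mirror + ornate helm + copper ingots + gold chalice + ruby pendant + ivory figurine, reaches only 1934.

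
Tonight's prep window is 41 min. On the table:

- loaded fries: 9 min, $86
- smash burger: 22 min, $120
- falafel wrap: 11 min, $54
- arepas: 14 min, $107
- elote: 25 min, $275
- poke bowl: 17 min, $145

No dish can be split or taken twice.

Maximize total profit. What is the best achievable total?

Ranking by ratio (profit/min): elote 11.00, loaded fries 9.56, poke bowl 8.53, arepas 7.64.
Taking the top-ratio dishes first gives loaded fries + elote for 361 (34 min).
Dropping loaded fries frees 9 min; slotting in arepas (14 min) lifts the total to 382 at 39 min.
No other feasible combination exceeds 382.

382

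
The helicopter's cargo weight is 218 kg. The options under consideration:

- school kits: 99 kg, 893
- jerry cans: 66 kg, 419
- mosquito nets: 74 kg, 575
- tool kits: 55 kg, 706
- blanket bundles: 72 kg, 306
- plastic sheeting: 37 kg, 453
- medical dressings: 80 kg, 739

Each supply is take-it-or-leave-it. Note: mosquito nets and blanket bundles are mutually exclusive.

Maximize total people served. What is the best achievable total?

2085

By people served per kg: tool kits 12.84, plastic sheeting 12.24, medical dressings 9.24, school kits 9.02 lead.
Taking the top-ratio supplies first gives tool kits + plastic sheeting + medical dressings for 1898 (172 kg).
Replace tool kits with school kits: the trade gains 187 net, giving 2085 at 216 kg.
Every other selection either busts 218 kg or breaks a pairing rule or fails to beat 2085.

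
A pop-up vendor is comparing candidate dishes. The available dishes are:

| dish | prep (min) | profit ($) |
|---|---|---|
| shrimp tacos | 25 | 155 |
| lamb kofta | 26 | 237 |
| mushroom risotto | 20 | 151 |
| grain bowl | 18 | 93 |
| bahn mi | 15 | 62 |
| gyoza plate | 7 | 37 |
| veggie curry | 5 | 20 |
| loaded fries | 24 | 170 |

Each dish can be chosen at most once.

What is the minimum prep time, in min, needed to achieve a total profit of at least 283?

Minimise min subject to total profit ≥ 283.
lamb kofta + gyoza plate + veggie curry reaches 294 using 38 min.
Below 38 min the best achievable stays under 283.

38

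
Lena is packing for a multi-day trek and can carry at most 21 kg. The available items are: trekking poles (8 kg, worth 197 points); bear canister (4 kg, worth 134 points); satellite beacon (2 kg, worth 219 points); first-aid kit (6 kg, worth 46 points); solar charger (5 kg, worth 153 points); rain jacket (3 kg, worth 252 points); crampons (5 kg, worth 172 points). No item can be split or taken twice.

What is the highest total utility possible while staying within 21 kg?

930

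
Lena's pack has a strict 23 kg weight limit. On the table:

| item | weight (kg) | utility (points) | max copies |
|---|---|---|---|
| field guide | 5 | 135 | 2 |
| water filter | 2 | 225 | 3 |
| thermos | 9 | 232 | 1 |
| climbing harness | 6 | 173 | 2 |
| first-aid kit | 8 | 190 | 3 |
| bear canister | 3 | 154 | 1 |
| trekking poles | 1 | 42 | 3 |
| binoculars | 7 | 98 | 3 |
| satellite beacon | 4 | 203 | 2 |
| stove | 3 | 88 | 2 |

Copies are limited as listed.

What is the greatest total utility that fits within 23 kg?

1449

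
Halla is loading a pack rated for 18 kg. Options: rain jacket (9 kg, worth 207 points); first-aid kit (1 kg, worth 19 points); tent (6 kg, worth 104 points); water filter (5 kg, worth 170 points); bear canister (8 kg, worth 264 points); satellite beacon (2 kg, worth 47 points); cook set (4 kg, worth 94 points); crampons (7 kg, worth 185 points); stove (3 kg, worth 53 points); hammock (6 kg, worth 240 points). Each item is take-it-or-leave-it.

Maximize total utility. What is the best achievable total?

598

Taking the top-ratio items first gives water filter + crampons + hammock for 595 (18 kg).
Replace water filter and crampons with bear canister + cook set: the trade gains 3 net, giving 598 at 18 kg.
An exhaustive check of the 1024 subsets confirms 598.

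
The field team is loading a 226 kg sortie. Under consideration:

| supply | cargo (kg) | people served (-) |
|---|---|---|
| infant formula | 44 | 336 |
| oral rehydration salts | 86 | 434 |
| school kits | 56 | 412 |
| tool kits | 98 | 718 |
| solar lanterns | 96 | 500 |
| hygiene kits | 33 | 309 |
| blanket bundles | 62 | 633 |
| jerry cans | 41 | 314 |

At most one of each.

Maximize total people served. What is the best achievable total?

By people served per kg: blanket bundles 10.21, hygiene kits 9.36, jerry cans 7.66, infant formula 7.64 lead.
Filling by ratio: infant formula + hygiene kits + blanket bundles + jerry cans for 1592, with 46 kg left unused.
Reworking the packing: school kits + tool kits + blanket bundles uses 216 kg and improves the total to 1763.

1763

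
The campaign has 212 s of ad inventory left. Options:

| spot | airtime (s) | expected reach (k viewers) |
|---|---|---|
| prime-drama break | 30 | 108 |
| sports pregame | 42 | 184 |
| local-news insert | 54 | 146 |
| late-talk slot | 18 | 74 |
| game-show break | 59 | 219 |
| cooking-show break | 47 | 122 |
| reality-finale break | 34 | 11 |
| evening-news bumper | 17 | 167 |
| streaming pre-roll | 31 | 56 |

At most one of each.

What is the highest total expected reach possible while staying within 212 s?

824

Greedy by ratio would take prime-drama break + sports pregame + late-talk slot + game-show break + evening-news bumper + streaming pre-roll: 197 s used, total 808.
Replace late-talk slot and streaming pre-roll with local-news insert: the trade gains 16 net, giving 824 at 202 s.
Runner-up prime-drama break + sports pregame + late-talk slot + game-show break + evening-news bumper + streaming pre-roll tops out at 808.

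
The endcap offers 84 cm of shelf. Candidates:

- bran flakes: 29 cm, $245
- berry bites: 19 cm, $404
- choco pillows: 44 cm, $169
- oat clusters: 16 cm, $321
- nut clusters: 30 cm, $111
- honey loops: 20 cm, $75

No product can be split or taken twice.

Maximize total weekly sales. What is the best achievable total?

1045

Ranking by ratio (weekly sales/cm): berry bites 21.26, oat clusters 20.06, bran flakes 8.45.
The ratio ordering already packs tightly: bran flakes + berry bites + oat clusters + honey loops, 84 cm, 1045.
An exhaustive check of the 64 subsets confirms 1045.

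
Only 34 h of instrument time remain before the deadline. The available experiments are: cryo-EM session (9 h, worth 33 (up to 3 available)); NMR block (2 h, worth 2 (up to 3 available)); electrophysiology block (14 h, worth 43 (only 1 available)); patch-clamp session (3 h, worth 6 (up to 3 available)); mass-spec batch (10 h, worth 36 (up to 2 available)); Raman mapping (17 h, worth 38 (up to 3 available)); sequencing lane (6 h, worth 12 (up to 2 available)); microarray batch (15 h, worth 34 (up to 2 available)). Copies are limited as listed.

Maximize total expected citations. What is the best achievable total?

Taking the top-ratio experiments first gives 3×cryo-EM session + 2×patch-clamp session for 111 (33 h).
The 33 h tied up in 3×cryo-EM session and 2×patch-clamp session is better spent on electrophysiology block + 2×mass-spec batch — total rises to 115 (34 h).
No other feasible combination exceeds 115.

115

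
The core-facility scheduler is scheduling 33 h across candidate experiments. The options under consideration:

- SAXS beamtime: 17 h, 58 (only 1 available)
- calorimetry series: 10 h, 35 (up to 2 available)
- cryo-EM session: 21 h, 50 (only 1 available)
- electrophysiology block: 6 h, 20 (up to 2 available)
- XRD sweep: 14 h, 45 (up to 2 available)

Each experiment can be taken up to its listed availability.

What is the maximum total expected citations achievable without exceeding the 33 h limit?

113

Greedy by ratio would take 2×calorimetry series + 2×electrophysiology block: 32 h used, total 110.
The 16 h tied up in calorimetry series and electrophysiology block is better spent on SAXS beamtime — total rises to 113 (33 h).
Nothing else within 33 h beats 113.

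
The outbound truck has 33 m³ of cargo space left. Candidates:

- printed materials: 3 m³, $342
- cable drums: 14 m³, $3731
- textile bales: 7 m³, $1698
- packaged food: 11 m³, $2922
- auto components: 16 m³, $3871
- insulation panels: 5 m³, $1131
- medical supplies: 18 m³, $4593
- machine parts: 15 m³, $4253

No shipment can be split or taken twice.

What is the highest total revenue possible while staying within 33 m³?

8873

Density check — machine parts 283.53, cable drums 266.50, packaged food 265.64, medical supplies 255.17 are the best per m³.
A density-first pass picks printed materials + cable drums + machine parts — 8326 at 32 m³.
Replace printed materials and cable drums with textile bales + packaged food: the trade gains 547 net, giving 8873 at 33 m³.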